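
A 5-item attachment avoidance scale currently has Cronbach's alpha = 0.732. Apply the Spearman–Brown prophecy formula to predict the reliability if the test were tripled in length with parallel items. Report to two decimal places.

Length factor m = 3
α' = m·α / (1 + (m−1)·α)
   = 3 × 0.732 / (1 + (3 − 1) × 0.732)
   = 2.1960 / 2.4640 = 0.89

predicted reliability = 0.89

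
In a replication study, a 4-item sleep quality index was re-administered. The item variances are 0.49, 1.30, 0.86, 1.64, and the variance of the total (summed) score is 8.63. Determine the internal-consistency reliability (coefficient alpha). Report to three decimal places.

Σσᵢ² = 0.49 + 1.30 + 0.86 + 1.64 = 4.29
α = (k/(k−1))·(1 − Σσᵢ²/Var(T)) = (4/3)·(1 − 4.29/8.63) = 0.671

coefficient alpha = 0.671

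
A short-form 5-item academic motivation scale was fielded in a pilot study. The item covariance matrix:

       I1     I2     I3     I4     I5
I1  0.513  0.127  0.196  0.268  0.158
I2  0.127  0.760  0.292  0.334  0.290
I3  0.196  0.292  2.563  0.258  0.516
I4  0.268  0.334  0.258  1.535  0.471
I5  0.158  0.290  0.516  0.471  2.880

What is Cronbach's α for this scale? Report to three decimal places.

α = 0.517

sum of item variances = 0.513 + 0.760 + 2.563 + 1.535 + 2.880 = 8.251
Sum of the distinct covariances = 2.910
σ²_total = 8.251 + 2 × 2.910 = 14.071
α = (k/(k−1))·(1 − sum of item variances/σ²_total) = (5/4)·(1 − 8.251/14.071) = 0.517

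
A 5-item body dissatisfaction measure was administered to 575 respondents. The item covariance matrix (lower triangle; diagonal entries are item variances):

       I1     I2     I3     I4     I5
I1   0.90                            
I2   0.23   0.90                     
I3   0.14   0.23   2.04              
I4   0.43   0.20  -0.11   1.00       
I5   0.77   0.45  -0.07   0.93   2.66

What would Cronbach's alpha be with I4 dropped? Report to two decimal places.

α = 0.47

Remaining items: I1, I2, I3, I5 (k = 4).
Σσᵢ² = 0.90 + 0.90 + 2.04 + 2.66 = 6.50
total variance = 6.50 + 2 × 1.75 = 10.00
α (item deleted) = (4/3)·(1 − 6.50/10.00) = 0.47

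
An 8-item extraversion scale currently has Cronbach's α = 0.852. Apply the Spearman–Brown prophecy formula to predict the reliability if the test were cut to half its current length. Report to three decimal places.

Length factor m = 1/2
α' = m·α / (1 − (1−m)·α)
   = 1/2 × 0.852 / (1 − (1 − 1/2) × 0.852)
   = 0.4260 / 0.5740 = 0.742

predicted reliability = 0.742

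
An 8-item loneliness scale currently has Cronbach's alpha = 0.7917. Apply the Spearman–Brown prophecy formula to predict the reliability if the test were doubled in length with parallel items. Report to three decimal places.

predicted reliability = 0.884

Length factor m = 2
α' = m·α / (1 + (m−1)·α)
   = 2 × 0.7917 / (1 + (2 − 1) × 0.7917)
   = 1.5834 / 1.7917 = 0.884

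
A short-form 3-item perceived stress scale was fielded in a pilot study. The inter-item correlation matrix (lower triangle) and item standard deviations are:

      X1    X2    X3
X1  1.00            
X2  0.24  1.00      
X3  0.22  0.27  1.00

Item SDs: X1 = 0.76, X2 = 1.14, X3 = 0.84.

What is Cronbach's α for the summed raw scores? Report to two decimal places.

Σσ²ᵢ = 0.76² + 1.14² + 0.84² = 2.5828
Covariances σ_ij = r_ij · s_i · s_j:
  σ(X1,X2) = 0.24 × 0.76 × 1.14 = 0.2079
  σ(X1,X3) = 0.22 × 0.76 × 0.84 = 0.1404
  σ(X2,X3) = 0.27 × 1.14 × 0.84 = 0.2586
σ²_T = Σσ²ᵢ + 2·Σσ_ij = 2.5828 + 2 × 0.6069 = 3.7966
α = (3/2)·(1 − 2.5828/3.7966) = 0.48

Cronbach's α = 0.48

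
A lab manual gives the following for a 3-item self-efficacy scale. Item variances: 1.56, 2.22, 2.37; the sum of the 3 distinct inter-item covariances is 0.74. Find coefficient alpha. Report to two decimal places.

sum of item variances = 1.56 + 2.22 + 2.37 = 6.15
Sum of distinct covariances = 0.74
σ²_T = sum of item variances + 2·Σcov = 6.15 + 2 × 0.74 = 7.63
α = (3/2)·(1 − 6.15/7.63) = 0.29

coefficient alpha = 0.29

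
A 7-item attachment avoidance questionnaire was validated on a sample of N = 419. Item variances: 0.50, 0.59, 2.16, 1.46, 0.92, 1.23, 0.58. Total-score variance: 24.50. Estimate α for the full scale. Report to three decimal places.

α = 0.812

ΣVar(i) = 0.50 + 0.59 + 2.16 + 1.46 + 0.92 + 1.23 + 0.58 = 7.44
α = (k/(k−1))·(1 − ΣVar(i)/σ²_T) = (7/6)·(1 − 7.44/24.50) = 0.812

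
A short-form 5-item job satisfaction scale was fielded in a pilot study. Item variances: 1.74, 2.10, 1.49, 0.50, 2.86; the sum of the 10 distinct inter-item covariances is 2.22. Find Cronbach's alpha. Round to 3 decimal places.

sum of item variances = 1.74 + 2.10 + 1.49 + 0.50 + 2.86 = 8.69
Sum of distinct covariances = 2.22
σ²_T = sum of item variances + 2·Σcov = 8.69 + 2 × 2.22 = 13.13
α = (5/4)·(1 − 8.69/13.13) = 0.423

α = 0.423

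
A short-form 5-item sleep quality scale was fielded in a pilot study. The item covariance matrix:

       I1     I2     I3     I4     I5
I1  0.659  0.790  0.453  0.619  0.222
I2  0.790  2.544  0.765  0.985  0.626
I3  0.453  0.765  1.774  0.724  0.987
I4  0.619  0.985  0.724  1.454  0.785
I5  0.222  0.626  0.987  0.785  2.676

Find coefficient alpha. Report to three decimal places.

α = 0.755

Σσ²ᵢ = 0.659 + 2.544 + 1.774 + 1.454 + 2.676 = 9.107
Sum of off-diagonal covariances = 6.956
σ²_total = 9.107 + 2 × 6.956 = 23.019
α = (k/(k−1))·(1 − Σσ²ᵢ/σ²_total) = (5/4)·(1 − 9.107/23.019) = 0.755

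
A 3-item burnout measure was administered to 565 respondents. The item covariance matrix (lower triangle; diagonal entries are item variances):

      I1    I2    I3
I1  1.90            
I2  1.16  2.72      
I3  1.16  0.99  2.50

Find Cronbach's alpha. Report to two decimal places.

Σσᵢ² = 1.90 + 2.72 + 2.50 = 7.12
Sum of off-diagonal covariances = 3.31
Var(T) = 7.12 + 2 × 3.31 = 13.74
α = (k/(k−1))·(1 − Σσᵢ²/Var(T)) = (3/2)·(1 − 7.12/13.74) = 0.72

α = 0.72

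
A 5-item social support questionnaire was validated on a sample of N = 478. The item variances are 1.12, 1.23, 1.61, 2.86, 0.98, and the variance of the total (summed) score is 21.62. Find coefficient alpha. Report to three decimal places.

Σσ²ᵢ = 1.12 + 1.23 + 1.61 + 2.86 + 0.98 = 7.80
α = (k/(k−1))·(1 − Σσ²ᵢ/total variance) = (5/4)·(1 − 7.80/21.62) = 0.799

coefficient alpha = 0.799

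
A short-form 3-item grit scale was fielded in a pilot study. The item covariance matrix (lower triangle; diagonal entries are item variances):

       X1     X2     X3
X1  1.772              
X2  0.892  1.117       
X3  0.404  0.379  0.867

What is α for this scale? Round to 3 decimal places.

α = 0.707

sum of item variances = 1.772 + 1.117 + 0.867 = 3.756
Sum of the distinct covariances = 1.675
Var(T) = 3.756 + 2 × 1.675 = 7.106
α = (k/(k−1))·(1 − sum of item variances/Var(T)) = (3/2)·(1 − 3.756/7.106) = 0.707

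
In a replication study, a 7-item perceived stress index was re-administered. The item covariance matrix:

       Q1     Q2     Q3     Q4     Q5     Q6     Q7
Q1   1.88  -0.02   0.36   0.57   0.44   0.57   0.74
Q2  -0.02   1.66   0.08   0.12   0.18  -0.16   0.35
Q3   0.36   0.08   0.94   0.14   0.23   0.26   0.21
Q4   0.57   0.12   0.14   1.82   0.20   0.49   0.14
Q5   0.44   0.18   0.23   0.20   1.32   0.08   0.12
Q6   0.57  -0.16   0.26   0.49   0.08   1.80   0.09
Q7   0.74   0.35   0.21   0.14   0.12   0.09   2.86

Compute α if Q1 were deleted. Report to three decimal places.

Remaining items: Q2, Q3, Q4, Q5, Q6, Q7 (k = 6).
Σσᵢ² = 1.66 + 0.94 + 1.82 + 1.32 + 1.80 + 2.86 = 10.40
Var(T) = 10.40 + 2 × 2.53 = 15.46
α (item deleted) = (6/5)·(1 − 10.40/15.46) = 0.393

α = 0.393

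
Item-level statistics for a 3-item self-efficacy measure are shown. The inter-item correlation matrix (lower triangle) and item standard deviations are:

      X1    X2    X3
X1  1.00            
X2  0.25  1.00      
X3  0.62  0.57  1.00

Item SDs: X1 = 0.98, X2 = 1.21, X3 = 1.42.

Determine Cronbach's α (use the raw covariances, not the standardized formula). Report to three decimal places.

Σσ²ᵢ = 0.98² + 1.21² + 1.42² = 4.4409
Covariances σ_ij = r_ij · s_i · s_j:
  σ(X1,X2) = 0.25 × 0.98 × 1.21 = 0.2964
  σ(X1,X3) = 0.62 × 0.98 × 1.42 = 0.8628
  σ(X2,X3) = 0.57 × 1.21 × 1.42 = 0.9794
σ²_T = Σσ²ᵢ + 2·Σσ_ij = 4.4409 + 2 × 2.1386 = 8.7181
α = (3/2)·(1 − 4.4409/8.7181) = 0.736

α = 0.736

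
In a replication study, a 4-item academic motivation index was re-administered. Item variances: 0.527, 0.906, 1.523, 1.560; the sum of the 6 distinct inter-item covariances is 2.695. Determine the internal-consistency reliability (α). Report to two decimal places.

α = 0.73

sum of item variances = 0.527 + 0.906 + 1.523 + 1.560 = 4.516
Sum of distinct covariances = 2.695
total variance = sum of item variances + 2·Σcov = 4.516 + 2 × 2.695 = 9.906
α = (4/3)·(1 − 4.516/9.906) = 0.73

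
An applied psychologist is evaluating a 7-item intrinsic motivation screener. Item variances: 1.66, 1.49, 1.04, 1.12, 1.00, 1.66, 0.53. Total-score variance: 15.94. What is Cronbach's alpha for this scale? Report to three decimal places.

ΣVar(i) = 1.66 + 1.49 + 1.04 + 1.12 + 1.00 + 1.66 + 0.53 = 8.50
α = (k/(k−1))·(1 − ΣVar(i)/σ²_total) = (7/6)·(1 − 8.50/15.94) = 0.545

Cronbach's alpha = 0.545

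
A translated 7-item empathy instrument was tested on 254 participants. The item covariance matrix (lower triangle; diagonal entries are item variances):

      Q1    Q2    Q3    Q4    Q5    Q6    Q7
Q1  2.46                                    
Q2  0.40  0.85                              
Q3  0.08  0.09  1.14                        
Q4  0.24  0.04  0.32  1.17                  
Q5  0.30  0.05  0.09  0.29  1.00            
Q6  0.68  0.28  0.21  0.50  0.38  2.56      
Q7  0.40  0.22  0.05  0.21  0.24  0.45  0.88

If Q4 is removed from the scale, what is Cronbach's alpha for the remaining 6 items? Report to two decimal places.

Remaining items: Q1, Q2, Q3, Q5, Q6, Q7 (k = 6).
ΣVar(i) = 2.46 + 0.85 + 1.14 + 1.00 + 2.56 + 0.88 = 8.89
σ²_total = 8.89 + 2 × 3.92 = 16.73
α (item deleted) = (6/5)·(1 − 8.89/16.73) = 0.56

Cronbach's alpha = 0.56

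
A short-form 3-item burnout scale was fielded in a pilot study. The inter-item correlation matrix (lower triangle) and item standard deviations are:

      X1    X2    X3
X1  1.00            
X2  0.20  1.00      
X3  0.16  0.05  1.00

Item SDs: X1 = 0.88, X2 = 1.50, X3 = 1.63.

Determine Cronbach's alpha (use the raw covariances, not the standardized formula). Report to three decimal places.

Cronbach's alpha = 0.267

Σσ²ᵢ = 0.88² + 1.50² + 1.63² = 5.6813
Covariances σ_ij = r_ij · s_i · s_j:
  σ(X1,X2) = 0.20 × 0.88 × 1.50 = 0.2640
  σ(X1,X3) = 0.16 × 0.88 × 1.63 = 0.2295
  σ(X2,X3) = 0.05 × 1.50 × 1.63 = 0.1223
σ²_T = Σσ²ᵢ + 2·Σσ_ij = 5.6813 + 2 × 0.6158 = 6.9129
α = (3/2)·(1 − 5.6813/6.9129) = 0.267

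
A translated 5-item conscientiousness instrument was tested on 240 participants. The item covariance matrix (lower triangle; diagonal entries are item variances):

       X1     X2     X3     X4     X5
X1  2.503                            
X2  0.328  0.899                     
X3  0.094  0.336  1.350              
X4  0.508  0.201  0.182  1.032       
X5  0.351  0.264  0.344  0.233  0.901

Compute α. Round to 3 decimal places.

α = 0.574

Σσ²ᵢ = 2.503 + 0.899 + 1.350 + 1.032 + 0.901 = 6.685
Σ_{i<j} σ_ij = 2.841
total variance = 6.685 + 2 × 2.841 = 12.367
α = (k/(k−1))·(1 − Σσ²ᵢ/total variance) = (5/4)·(1 − 6.685/12.367) = 0.574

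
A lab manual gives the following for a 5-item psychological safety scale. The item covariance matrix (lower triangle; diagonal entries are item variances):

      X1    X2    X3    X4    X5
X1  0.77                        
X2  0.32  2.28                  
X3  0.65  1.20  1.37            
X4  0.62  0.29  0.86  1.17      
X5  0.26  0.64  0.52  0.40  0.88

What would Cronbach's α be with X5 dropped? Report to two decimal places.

Remaining items: X1, X2, X3, X4 (k = 4).
Σσ²ᵢ = 0.77 + 2.28 + 1.37 + 1.17 = 5.59
Var(T) = 5.59 + 2 × 3.94 = 13.47
α (item deleted) = (4/3)·(1 − 5.59/13.47) = 0.78

Cronbach's α = 0.78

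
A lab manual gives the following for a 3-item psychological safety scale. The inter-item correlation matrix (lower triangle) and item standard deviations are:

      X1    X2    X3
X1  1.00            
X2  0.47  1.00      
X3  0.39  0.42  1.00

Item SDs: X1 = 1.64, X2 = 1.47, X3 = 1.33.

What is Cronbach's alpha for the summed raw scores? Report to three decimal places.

Σσ²ᵢ = 1.64² + 1.47² + 1.33² = 6.6194
Covariances σ_ij = r_ij · s_i · s_j:
  σ(X1,X2) = 0.47 × 1.64 × 1.47 = 1.1331
  σ(X1,X3) = 0.39 × 1.64 × 1.33 = 0.8507
  σ(X2,X3) = 0.42 × 1.47 × 1.33 = 0.8211
σ²_T = Σσ²ᵢ + 2·Σσ_ij = 6.6194 + 2 × 2.8049 = 12.2292
α = (3/2)·(1 − 6.6194/12.2292) = 0.688

α = 0.688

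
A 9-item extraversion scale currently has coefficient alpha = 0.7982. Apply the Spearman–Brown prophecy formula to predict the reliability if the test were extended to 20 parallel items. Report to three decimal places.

predicted reliability = 0.898

Length factor m = 20/9 = 2.2222
α' = m·α / (1 + (m−1)·α)
   = 20/9 × 0.7982 / (1 + (20/9 − 1) × 0.7982)
   = 1.7738 / 1.9756 = 0.898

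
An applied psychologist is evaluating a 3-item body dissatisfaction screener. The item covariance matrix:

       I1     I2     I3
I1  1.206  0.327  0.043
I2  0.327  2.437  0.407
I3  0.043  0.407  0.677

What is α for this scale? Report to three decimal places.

α = 0.397

Σσ²ᵢ = 1.206 + 2.437 + 0.677 = 4.320
Sum of the distinct covariances = 0.777
σ²_total = 4.320 + 2 × 0.777 = 5.874
α = (k/(k−1))·(1 − Σσ²ᵢ/σ²_total) = (3/2)·(1 − 4.320/5.874) = 0.397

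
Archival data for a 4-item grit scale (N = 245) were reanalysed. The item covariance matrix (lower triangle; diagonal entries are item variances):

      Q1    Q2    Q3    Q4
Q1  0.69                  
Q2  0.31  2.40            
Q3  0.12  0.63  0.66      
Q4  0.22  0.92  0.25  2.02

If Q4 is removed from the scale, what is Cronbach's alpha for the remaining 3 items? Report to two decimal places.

Remaining items: Q1, Q2, Q3 (k = 3).
sum of item variances = 0.69 + 2.40 + 0.66 = 3.75
total variance = 3.75 + 2 × 1.06 = 5.87
α (item deleted) = (3/2)·(1 − 3.75/5.87) = 0.54

α = 0.54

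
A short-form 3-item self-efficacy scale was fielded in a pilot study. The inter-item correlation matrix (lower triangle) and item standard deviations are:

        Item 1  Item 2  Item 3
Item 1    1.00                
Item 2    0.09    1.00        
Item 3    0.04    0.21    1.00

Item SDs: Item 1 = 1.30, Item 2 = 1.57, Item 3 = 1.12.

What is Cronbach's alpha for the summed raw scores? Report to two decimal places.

Σσ²ᵢ = 1.30² + 1.57² + 1.12² = 5.4093
Covariances σ_ij = r_ij · s_i · s_j:
  σ(Item 1,Item 2) = 0.09 × 1.30 × 1.57 = 0.1837
  σ(Item 1,Item 3) = 0.04 × 1.30 × 1.12 = 0.0582
  σ(Item 2,Item 3) = 0.21 × 1.57 × 1.12 = 0.3693
σ²_T = Σσ²ᵢ + 2·Σσ_ij = 5.4093 + 2 × 0.6112 = 6.6317
α = (3/2)·(1 − 5.4093/6.6317) = 0.28

Cronbach's alpha = 0.28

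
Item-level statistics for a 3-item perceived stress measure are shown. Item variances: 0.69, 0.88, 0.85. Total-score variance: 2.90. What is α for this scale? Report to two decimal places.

Σσᵢ² = 0.69 + 0.88 + 0.85 = 2.42
α = (k/(k−1))·(1 − Σσᵢ²/total variance) = (3/2)·(1 − 2.42/2.90) = 0.25

α = 0.25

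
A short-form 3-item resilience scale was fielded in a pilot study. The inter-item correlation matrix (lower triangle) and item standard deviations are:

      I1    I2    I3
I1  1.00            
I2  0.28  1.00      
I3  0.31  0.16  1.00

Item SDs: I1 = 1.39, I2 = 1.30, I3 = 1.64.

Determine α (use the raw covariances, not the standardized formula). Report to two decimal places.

α = 0.49

Σσ²ᵢ = 1.39² + 1.30² + 1.64² = 6.3117
Covariances σ_ij = r_ij · s_i · s_j:
  σ(I1,I2) = 0.28 × 1.39 × 1.30 = 0.5060
  σ(I1,I3) = 0.31 × 1.39 × 1.64 = 0.7067
  σ(I2,I3) = 0.16 × 1.30 × 1.64 = 0.3411
σ²_T = Σσ²ᵢ + 2·Σσ_ij = 6.3117 + 2 × 1.5538 = 9.4193
α = (3/2)·(1 − 6.3117/9.4193) = 0.49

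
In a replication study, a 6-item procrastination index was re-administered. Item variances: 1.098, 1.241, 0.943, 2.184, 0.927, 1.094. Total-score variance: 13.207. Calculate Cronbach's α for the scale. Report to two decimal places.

Cronbach's α = 0.52

Σσᵢ² = 1.098 + 1.241 + 0.943 + 2.184 + 0.927 + 1.094 = 7.487
α = (k/(k−1))·(1 − Σσᵢ²/total variance) = (6/5)·(1 − 7.487/13.207) = 0.52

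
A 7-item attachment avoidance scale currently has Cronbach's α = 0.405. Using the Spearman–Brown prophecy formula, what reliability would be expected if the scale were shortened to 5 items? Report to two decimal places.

predicted reliability = 0.33

Length factor m = 5/7 = 0.7143
α' = m·α / (1 − (1−m)·α)
   = 5/7 × 0.405 / (1 − (1 − 5/7) × 0.405)
   = 0.2893 / 0.8843 = 0.33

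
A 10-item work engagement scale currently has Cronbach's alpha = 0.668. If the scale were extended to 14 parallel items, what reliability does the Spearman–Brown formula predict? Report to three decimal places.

Length factor m = 14/10 = 1.4000
α' = m·α / (1 + (m−1)·α)
   = 14/10 × 0.668 / (1 + (14/10 − 1) × 0.668)
   = 0.9352 / 1.2672 = 0.738

predicted reliability = 0.738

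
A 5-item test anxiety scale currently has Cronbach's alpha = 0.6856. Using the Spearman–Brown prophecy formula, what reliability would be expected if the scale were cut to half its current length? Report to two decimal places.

predicted reliability = 0.52

Length factor m = 1/2
α' = m·α / (1 − (1−m)·α)
   = 1/2 × 0.6856 / (1 − (1 − 1/2) × 0.6856)
   = 0.3428 / 0.6572 = 0.52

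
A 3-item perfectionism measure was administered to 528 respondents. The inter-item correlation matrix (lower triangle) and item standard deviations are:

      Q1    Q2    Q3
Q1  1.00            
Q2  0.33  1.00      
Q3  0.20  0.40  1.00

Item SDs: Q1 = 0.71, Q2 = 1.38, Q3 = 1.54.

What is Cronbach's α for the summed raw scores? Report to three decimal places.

Cronbach's α = 0.552

Σσ²ᵢ = 0.71² + 1.38² + 1.54² = 4.7801
Covariances σ_ij = r_ij · s_i · s_j:
  σ(Q1,Q2) = 0.33 × 0.71 × 1.38 = 0.3233
  σ(Q1,Q3) = 0.20 × 0.71 × 1.54 = 0.2187
  σ(Q2,Q3) = 0.40 × 1.38 × 1.54 = 0.8501
σ²_T = Σσ²ᵢ + 2·Σσ_ij = 4.7801 + 2 × 1.3921 = 7.5643
α = (3/2)·(1 − 4.7801/7.5643) = 0.552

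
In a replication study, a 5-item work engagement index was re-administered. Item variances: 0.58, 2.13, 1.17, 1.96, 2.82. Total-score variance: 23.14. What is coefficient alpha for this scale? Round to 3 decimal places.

sum of item variances = 0.58 + 2.13 + 1.17 + 1.96 + 2.82 = 8.66
α = (k/(k−1))·(1 − sum of item variances/σ²_T) = (5/4)·(1 − 8.66/23.14) = 0.782

α = 0.782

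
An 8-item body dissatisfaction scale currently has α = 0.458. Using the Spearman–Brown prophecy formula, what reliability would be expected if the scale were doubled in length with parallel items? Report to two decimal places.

predicted reliability = 0.63

Length factor m = 2
α' = m·α / (1 + (m−1)·α)
   = 2 × 0.458 / (1 + (2 − 1) × 0.458)
   = 0.9160 / 1.4580 = 0.63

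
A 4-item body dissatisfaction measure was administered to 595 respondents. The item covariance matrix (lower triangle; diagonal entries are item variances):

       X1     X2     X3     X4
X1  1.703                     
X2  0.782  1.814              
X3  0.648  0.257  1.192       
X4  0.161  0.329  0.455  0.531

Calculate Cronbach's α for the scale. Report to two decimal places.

Σσ²ᵢ = 1.703 + 1.814 + 1.192 + 0.531 = 5.240
Sum of off-diagonal covariances = 2.632
total variance = 5.240 + 2 × 2.632 = 10.504
α = (k/(k−1))·(1 − Σσ²ᵢ/total variance) = (4/3)·(1 − 5.240/10.504) = 0.67

α = 0.67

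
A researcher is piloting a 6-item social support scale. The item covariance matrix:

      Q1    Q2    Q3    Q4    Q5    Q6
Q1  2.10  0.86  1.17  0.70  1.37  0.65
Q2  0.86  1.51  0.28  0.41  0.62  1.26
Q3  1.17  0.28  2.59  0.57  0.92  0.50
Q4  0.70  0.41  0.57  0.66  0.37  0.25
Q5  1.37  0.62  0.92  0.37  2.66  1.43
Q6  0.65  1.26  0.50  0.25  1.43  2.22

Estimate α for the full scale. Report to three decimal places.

α = 0.791

sum of item variances = 2.10 + 1.51 + 2.59 + 0.66 + 2.66 + 2.22 = 11.74
Sum of the distinct covariances = 11.36
Var(T) = 11.74 + 2 × 11.36 = 34.46
α = (k/(k−1))·(1 − sum of item variances/Var(T)) = (6/5)·(1 − 11.74/34.46) = 0.791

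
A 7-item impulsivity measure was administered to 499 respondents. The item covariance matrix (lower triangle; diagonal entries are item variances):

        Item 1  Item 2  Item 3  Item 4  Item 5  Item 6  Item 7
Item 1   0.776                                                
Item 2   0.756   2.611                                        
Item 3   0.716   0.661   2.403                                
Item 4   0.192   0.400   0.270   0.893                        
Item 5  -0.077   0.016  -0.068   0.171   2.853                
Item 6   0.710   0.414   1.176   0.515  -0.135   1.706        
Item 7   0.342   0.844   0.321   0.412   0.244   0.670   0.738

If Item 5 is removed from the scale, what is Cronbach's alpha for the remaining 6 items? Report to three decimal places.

α = 0.778

Remaining items: Item 1, Item 2, Item 3, Item 4, Item 6, Item 7 (k = 6).
ΣVar(i) = 0.776 + 2.611 + 2.403 + 0.893 + 1.706 + 0.738 = 9.127
total variance = 9.127 + 2 × 8.399 = 25.925
α (item deleted) = (6/5)·(1 − 9.127/25.925) = 0.778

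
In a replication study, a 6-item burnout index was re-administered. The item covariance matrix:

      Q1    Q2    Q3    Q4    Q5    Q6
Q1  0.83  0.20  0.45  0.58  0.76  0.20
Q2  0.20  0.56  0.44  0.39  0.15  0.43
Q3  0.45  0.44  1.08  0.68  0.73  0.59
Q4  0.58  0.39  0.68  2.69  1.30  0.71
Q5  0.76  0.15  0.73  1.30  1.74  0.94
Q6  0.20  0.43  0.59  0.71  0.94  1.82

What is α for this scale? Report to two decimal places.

α = 0.79

ΣVar(i) = 0.83 + 0.56 + 1.08 + 2.69 + 1.74 + 1.82 = 8.72
Σ_{i<j} σ_ij = 8.55
σ²_total = 8.72 + 2 × 8.55 = 25.82
α = (k/(k−1))·(1 − ΣVar(i)/σ²_total) = (6/5)·(1 − 8.72/25.82) = 0.79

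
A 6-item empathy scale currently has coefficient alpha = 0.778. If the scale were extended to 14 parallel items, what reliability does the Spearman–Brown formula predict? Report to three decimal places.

predicted reliability = 0.891

Length factor m = 14/6 = 2.3333
α' = m·α / (1 + (m−1)·α)
   = 14/6 × 0.778 / (1 + (14/6 − 1) × 0.778)
   = 1.8153 / 2.0373 = 0.891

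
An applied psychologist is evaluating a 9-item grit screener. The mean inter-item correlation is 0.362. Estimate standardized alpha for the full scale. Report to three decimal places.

Standardized α = k·r̄ / (1 + (k−1)·r̄) = 9 × 0.362 / (1 + 8 × 0.362)
  = 3.2580 / 3.8960 = 0.836

standardized alpha = 0.836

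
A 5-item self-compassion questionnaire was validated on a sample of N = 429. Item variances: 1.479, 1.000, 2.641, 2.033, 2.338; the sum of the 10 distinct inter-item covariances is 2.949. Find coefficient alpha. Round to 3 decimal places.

ΣVar(i) = 1.479 + 1.000 + 2.641 + 2.033 + 2.338 = 9.491
Sum of distinct covariances = 2.949
σ²_total = ΣVar(i) + 2·Σcov = 9.491 + 2 × 2.949 = 15.389
α = (5/4)·(1 − 9.491/15.389) = 0.479

α = 0.479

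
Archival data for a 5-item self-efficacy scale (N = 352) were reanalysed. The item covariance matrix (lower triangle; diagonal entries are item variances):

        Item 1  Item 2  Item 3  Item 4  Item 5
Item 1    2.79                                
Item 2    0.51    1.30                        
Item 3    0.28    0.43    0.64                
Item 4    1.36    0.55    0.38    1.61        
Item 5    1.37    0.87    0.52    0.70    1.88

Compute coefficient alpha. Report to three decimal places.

coefficient alpha = 0.786

Σσ²ᵢ = 2.79 + 1.30 + 0.64 + 1.61 + 1.88 = 8.22
Σ_{i<j} σ_ij = 6.97
Var(T) = 8.22 + 2 × 6.97 = 22.16
α = (k/(k−1))·(1 − Σσ²ᵢ/Var(T)) = (5/4)·(1 − 8.22/22.16) = 0.786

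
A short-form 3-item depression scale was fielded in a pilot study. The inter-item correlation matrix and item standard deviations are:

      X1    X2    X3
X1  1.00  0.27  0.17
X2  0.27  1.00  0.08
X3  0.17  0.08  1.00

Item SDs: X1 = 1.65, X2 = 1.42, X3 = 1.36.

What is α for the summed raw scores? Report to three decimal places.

α = 0.393

Σσ²ᵢ = 1.65² + 1.42² + 1.36² = 6.5885
Covariances σ_ij = r_ij · s_i · s_j:
  σ(X1,X2) = 0.27 × 1.65 × 1.42 = 0.6326
  σ(X1,X3) = 0.17 × 1.65 × 1.36 = 0.3815
  σ(X2,X3) = 0.08 × 1.42 × 1.36 = 0.1545
σ²_T = Σσ²ᵢ + 2·Σσ_ij = 6.5885 + 2 × 1.1686 = 8.9257
α = (3/2)·(1 − 6.5885/8.9257) = 0.393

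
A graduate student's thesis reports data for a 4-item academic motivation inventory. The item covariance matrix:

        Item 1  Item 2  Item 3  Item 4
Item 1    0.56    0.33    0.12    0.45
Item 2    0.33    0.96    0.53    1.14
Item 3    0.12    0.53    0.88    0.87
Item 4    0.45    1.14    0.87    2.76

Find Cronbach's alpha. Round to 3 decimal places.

Σσ²ᵢ = 0.56 + 0.96 + 0.88 + 2.76 = 5.16
Σ_{i<j} σ_ij = 3.44
σ²_total = 5.16 + 2 × 3.44 = 12.04
α = (k/(k−1))·(1 − Σσ²ᵢ/σ²_total) = (4/3)·(1 − 5.16/12.04) = 0.762

α = 0.762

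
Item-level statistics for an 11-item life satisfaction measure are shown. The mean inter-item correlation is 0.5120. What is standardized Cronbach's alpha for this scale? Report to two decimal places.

Standardized α = k·r̄ / (1 + (k−1)·r̄) = 11 × 0.5120 / (1 + 10 × 0.5120)
  = 5.6320 / 6.1200 = 0.92

α = 0.92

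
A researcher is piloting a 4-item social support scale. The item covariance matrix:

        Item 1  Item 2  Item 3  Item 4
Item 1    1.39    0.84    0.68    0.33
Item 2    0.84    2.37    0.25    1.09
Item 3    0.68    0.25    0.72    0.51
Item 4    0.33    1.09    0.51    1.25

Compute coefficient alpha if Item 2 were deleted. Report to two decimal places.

Remaining items: Item 1, Item 3, Item 4 (k = 3).
sum of item variances = 1.39 + 0.72 + 1.25 = 3.36
Var(T) = 3.36 + 2 × 1.52 = 6.40
α (item deleted) = (3/2)·(1 − 3.36/6.40) = 0.71

coefficient alpha = 0.71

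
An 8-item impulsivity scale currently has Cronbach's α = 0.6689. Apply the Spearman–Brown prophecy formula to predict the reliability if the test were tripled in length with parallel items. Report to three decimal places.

predicted reliability = 0.858

Length factor m = 3
α' = m·α / (1 + (m−1)·α)
   = 3 × 0.6689 / (1 + (3 − 1) × 0.6689)
   = 2.0067 / 2.3378 = 0.858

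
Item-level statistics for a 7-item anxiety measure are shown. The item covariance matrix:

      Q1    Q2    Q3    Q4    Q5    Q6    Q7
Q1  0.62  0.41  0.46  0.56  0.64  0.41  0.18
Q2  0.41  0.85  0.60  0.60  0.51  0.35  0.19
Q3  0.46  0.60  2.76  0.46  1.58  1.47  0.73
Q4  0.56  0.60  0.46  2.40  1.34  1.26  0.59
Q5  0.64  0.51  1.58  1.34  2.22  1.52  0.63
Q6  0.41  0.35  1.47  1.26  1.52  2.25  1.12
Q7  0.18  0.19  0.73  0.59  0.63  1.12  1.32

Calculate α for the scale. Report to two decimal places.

ΣVar(i) = 0.62 + 0.85 + 2.76 + 2.40 + 2.22 + 2.25 + 1.32 = 12.42
Σ_{i<j} σ_ij = 15.61
Var(T) = 12.42 + 2 × 15.61 = 43.64
α = (k/(k−1))·(1 − ΣVar(i)/Var(T)) = (7/6)·(1 − 12.42/43.64) = 0.83

α = 0.83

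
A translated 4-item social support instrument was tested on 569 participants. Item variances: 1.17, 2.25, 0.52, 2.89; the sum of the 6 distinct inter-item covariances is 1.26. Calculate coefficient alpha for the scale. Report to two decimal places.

coefficient alpha = 0.36

ΣVar(i) = 1.17 + 2.25 + 0.52 + 2.89 = 6.83
Sum of distinct covariances = 1.26
σ²_T = ΣVar(i) + 2·Σcov = 6.83 + 2 × 1.26 = 9.35
α = (4/3)·(1 − 6.83/9.35) = 0.36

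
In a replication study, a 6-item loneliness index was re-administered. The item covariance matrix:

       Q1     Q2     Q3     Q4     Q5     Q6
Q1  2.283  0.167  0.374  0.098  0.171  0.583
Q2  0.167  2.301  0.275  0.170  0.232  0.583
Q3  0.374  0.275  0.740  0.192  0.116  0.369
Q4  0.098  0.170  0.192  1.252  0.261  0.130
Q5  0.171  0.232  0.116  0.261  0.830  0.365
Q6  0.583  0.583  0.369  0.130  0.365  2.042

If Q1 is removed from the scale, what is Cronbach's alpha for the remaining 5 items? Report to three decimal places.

Remaining items: Q2, Q3, Q4, Q5, Q6 (k = 5).
ΣVar(i) = 2.301 + 0.740 + 1.252 + 0.830 + 2.042 = 7.165
total variance = 7.165 + 2 × 2.693 = 12.551
α (item deleted) = (5/4)·(1 − 7.165/12.551) = 0.536

α = 0.536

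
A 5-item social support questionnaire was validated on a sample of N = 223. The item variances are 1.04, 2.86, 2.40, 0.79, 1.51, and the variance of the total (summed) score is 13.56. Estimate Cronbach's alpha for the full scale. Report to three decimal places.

Cronbach's alpha = 0.457

sum of item variances = 1.04 + 2.86 + 2.40 + 0.79 + 1.51 = 8.60
α = (k/(k−1))·(1 − sum of item variances/σ²_total) = (5/4)·(1 − 8.60/13.56) = 0.457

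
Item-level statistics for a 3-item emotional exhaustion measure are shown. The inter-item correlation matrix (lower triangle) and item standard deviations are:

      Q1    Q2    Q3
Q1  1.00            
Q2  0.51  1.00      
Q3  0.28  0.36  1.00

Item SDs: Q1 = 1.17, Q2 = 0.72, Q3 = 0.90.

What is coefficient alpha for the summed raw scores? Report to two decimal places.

coefficient alpha = 0.62

Σσ²ᵢ = 1.17² + 0.72² + 0.90² = 2.6973
Covariances σ_ij = r_ij · s_i · s_j:
  σ(Q1,Q2) = 0.51 × 1.17 × 0.72 = 0.4296
  σ(Q1,Q3) = 0.28 × 1.17 × 0.90 = 0.2948
  σ(Q2,Q3) = 0.36 × 0.72 × 0.90 = 0.2333
σ²_T = Σσ²ᵢ + 2·Σσ_ij = 2.6973 + 2 × 0.9577 = 4.6127
α = (3/2)·(1 − 2.6973/4.6127) = 0.62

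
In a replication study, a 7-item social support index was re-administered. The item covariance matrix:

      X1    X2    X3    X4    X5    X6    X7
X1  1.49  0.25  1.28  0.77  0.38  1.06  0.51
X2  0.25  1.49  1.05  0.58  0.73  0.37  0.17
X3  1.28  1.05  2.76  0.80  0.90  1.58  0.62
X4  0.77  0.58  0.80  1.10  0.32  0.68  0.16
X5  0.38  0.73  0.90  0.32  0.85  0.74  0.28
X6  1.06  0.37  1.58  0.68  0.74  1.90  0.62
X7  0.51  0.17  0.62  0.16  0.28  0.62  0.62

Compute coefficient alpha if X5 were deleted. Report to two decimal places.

Remaining items: X1, X2, X3, X4, X6, X7 (k = 6).
ΣVar(i) = 1.49 + 1.49 + 2.76 + 1.10 + 1.90 + 0.62 = 9.36
σ²_T = 9.36 + 2 × 10.50 = 30.36
α (item deleted) = (6/5)·(1 − 9.36/30.36) = 0.83

α = 0.83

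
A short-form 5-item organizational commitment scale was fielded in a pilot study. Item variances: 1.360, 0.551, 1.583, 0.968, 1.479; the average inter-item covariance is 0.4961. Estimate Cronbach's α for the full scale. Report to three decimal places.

Cronbach's α = 0.782

ΣVar(i) = 1.360 + 0.551 + 1.583 + 0.968 + 1.479 = 5.941
Sum of the 10 distinct covariances = 10 × 0.4961 = 4.9610
Var(T) = ΣVar(i) + 2·Σcov = 5.941 + 2 × 4.9610 = 15.8630
α = (5/4)·(1 − 5.941/15.8630) = 0.782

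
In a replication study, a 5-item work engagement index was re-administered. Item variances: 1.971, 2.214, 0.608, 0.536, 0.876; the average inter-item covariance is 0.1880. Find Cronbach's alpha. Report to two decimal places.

α = 0.47

Σσ²ᵢ = 1.971 + 2.214 + 0.608 + 0.536 + 0.876 = 6.205
Sum of the 10 distinct covariances = 10 × 0.1880 = 1.8800
σ²_T = Σσ²ᵢ + 2·Σcov = 6.205 + 2 × 1.8800 = 9.9650
α = (5/4)·(1 − 6.205/9.9650) = 0.47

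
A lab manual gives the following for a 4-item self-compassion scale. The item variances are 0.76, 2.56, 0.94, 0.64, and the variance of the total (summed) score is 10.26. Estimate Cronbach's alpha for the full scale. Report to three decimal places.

Cronbach's alpha = 0.697

ΣVar(i) = 0.76 + 2.56 + 0.94 + 0.64 = 4.90
α = (k/(k−1))·(1 − ΣVar(i)/total variance) = (4/3)·(1 − 4.90/10.26) = 0.697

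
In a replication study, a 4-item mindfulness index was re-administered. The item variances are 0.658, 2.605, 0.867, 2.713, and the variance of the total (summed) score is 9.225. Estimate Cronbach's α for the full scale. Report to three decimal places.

Cronbach's α = 0.344

Σσ²ᵢ = 0.658 + 2.605 + 0.867 + 2.713 = 6.843
α = (k/(k−1))·(1 − Σσ²ᵢ/total variance) = (4/3)·(1 − 6.843/9.225) = 0.344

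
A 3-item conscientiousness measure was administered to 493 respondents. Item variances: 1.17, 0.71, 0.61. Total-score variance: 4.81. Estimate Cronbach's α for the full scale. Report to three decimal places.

Σσ²ᵢ = 1.17 + 0.71 + 0.61 = 2.49
α = (k/(k−1))·(1 − Σσ²ᵢ/total variance) = (3/2)·(1 − 2.49/4.81) = 0.723

α = 0.723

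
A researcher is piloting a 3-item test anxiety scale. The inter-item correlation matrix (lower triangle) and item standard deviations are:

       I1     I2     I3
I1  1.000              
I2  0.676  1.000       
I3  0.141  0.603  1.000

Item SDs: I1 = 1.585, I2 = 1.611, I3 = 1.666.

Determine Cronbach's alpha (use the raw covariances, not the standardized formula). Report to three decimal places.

Σσ²ᵢ = 1.585² + 1.611² + 1.666² = 7.8831
Covariances σ_ij = r_ij · s_i · s_j:
  σ(I1,I2) = 0.676 × 1.585 × 1.611 = 1.7261
  σ(I1,I3) = 0.141 × 1.585 × 1.666 = 0.3723
  σ(I2,I3) = 0.603 × 1.611 × 1.666 = 1.6184
σ²_T = Σσ²ᵢ + 2·Σσ_ij = 7.8831 + 2 × 3.7168 = 15.3167
α = (3/2)·(1 − 7.8831/15.3167) = 0.728

Cronbach's alpha = 0.728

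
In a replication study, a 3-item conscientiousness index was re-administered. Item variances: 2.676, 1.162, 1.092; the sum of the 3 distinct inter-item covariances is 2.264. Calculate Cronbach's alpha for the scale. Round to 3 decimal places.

sum of item variances = 2.676 + 1.162 + 1.092 = 4.930
Sum of distinct covariances = 2.264
Var(T) = sum of item variances + 2·Σcov = 4.930 + 2 × 2.264 = 9.458
α = (3/2)·(1 − 4.930/9.458) = 0.718

α = 0.718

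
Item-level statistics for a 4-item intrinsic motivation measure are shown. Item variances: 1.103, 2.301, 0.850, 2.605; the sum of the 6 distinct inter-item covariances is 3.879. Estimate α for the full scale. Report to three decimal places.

Σσᵢ² = 1.103 + 2.301 + 0.850 + 2.605 = 6.859
Sum of distinct covariances = 3.879
σ²_total = Σσᵢ² + 2·Σcov = 6.859 + 2 × 3.879 = 14.617
α = (4/3)·(1 − 6.859/14.617) = 0.708

α = 0.708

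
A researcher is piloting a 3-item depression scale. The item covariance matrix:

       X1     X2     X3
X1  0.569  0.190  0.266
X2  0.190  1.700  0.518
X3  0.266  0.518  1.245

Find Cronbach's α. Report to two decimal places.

ΣVar(i) = 0.569 + 1.700 + 1.245 = 3.514
Σ_{i<j} σ_ij = 0.974
total variance = 3.514 + 2 × 0.974 = 5.462
α = (k/(k−1))·(1 − ΣVar(i)/total variance) = (3/2)·(1 − 3.514/5.462) = 0.53

α = 0.53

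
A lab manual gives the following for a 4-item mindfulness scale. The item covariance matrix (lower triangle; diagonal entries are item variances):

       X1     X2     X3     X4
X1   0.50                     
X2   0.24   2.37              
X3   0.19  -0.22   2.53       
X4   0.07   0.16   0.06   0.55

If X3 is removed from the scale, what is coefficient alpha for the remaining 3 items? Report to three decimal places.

α = 0.323

Remaining items: X1, X2, X4 (k = 3).
Σσ²ᵢ = 0.50 + 2.37 + 0.55 = 3.42
σ²_T = 3.42 + 2 × 0.47 = 4.36
α (item deleted) = (3/2)·(1 − 3.42/4.36) = 0.323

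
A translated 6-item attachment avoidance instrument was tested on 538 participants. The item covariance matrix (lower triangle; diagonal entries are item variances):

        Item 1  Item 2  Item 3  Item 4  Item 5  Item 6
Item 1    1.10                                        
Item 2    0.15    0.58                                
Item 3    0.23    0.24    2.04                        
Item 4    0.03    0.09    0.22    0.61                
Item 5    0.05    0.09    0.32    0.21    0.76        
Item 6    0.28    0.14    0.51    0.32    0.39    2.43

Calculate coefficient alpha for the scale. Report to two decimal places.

Σσ²ᵢ = 1.10 + 0.58 + 2.04 + 0.61 + 0.76 + 2.43 = 7.52
Sum of off-diagonal covariances = 3.27
total variance = 7.52 + 2 × 3.27 = 14.06
α = (k/(k−1))·(1 − Σσ²ᵢ/total variance) = (6/5)·(1 − 7.52/14.06) = 0.56

α = 0.56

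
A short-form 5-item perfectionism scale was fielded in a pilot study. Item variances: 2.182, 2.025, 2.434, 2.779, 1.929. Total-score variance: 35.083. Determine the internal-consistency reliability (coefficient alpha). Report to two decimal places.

α = 0.85

Σσᵢ² = 2.182 + 2.025 + 2.434 + 2.779 + 1.929 = 11.349
α = (k/(k−1))·(1 − Σσᵢ²/Var(T)) = (5/4)·(1 − 11.349/35.083) = 0.85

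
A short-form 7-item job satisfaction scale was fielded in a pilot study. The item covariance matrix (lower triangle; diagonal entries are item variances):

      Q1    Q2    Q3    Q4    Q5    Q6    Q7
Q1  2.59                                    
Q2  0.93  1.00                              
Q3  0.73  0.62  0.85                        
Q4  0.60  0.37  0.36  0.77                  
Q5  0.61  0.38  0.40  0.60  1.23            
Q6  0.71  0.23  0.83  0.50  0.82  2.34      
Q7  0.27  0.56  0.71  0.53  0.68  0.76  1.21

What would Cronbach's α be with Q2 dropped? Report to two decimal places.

Remaining items: Q1, Q3, Q4, Q5, Q6, Q7 (k = 6).
Σσ²ᵢ = 2.59 + 0.85 + 0.77 + 1.23 + 2.34 + 1.21 = 8.99
Var(T) = 8.99 + 2 × 9.11 = 27.21
α (item deleted) = (6/5)·(1 − 8.99/27.21) = 0.80

α = 0.80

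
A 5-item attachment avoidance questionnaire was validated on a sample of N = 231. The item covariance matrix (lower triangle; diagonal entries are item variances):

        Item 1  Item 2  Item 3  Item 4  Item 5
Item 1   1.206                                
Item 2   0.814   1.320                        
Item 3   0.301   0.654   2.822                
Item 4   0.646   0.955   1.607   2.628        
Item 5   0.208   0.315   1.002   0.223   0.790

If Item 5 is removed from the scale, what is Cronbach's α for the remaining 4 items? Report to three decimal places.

Cronbach's α = 0.740

Remaining items: Item 1, Item 2, Item 3, Item 4 (k = 4).
ΣVar(i) = 1.206 + 1.320 + 2.822 + 2.628 = 7.976
σ²_total = 7.976 + 2 × 4.977 = 17.930
α (item deleted) = (4/3)·(1 − 7.976/17.930) = 0.740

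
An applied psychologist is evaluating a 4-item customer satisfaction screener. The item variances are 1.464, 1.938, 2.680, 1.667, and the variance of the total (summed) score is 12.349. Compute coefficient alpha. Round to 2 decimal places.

ΣVar(i) = 1.464 + 1.938 + 2.680 + 1.667 = 7.749
α = (k/(k−1))·(1 − ΣVar(i)/σ²_T) = (4/3)·(1 − 7.749/12.349) = 0.50

coefficient alpha = 0.50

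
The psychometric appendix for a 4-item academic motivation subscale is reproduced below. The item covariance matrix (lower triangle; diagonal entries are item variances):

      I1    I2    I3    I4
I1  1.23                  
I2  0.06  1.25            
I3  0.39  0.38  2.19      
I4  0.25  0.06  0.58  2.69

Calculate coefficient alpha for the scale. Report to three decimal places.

Σσᵢ² = 1.23 + 1.25 + 2.19 + 2.69 = 7.36
Sum of off-diagonal covariances = 1.72
Var(T) = 7.36 + 2 × 1.72 = 10.80
α = (k/(k−1))·(1 − Σσᵢ²/Var(T)) = (4/3)·(1 − 7.36/10.80) = 0.425

coefficient alpha = 0.425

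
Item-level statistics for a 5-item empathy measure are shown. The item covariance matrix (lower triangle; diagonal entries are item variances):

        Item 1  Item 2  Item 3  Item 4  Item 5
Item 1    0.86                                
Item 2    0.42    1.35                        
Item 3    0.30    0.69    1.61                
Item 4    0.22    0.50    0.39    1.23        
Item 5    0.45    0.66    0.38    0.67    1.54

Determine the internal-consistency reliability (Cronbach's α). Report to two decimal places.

α = 0.73

Σσᵢ² = 0.86 + 1.35 + 1.61 + 1.23 + 1.54 = 6.59
Sum of the distinct covariances = 4.68
σ²_T = 6.59 + 2 × 4.68 = 15.95
α = (k/(k−1))·(1 − Σσᵢ²/σ²_T) = (5/4)·(1 − 6.59/15.95) = 0.73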